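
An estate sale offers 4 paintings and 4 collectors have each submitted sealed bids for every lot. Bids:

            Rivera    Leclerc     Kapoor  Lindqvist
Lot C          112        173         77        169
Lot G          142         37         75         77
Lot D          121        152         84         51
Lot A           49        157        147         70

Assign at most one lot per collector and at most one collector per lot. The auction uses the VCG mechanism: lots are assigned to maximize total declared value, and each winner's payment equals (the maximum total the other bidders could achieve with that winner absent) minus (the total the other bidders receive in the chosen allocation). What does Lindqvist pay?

Efficient allocation: Rivera→Lot G ($142), Leclerc→Lot D ($152), Kapoor→Lot A ($147), Lindqvist→Lot C ($169); total welfare W = $610.
Lindqvist receives Lot C at value $169, so the others get W − 169 = $441.
Without Lindqvist: best allocation of the remaining 3 bidders over all 4 lots is Rivera→Lot G ($142), Leclerc→Lot C ($173), Kapoor→Lot A ($147), total $462.
VCG payment = (others' best without Lindqvist) − (others' welfare with Lindqvist) = 462 − 441 = $21.

Lindqvist pays $21.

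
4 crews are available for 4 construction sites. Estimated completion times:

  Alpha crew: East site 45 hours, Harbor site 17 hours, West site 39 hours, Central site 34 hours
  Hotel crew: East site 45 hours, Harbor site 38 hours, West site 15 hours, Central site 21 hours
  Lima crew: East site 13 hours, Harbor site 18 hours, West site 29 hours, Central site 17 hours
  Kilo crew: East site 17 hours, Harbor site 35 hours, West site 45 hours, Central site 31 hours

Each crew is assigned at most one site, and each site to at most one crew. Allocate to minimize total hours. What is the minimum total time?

This is a one-to-one assignment (minimum-cost bipartite matching).
Optimal: Alpha crew→Harbor site (17 hours), Hotel crew→West site (15 hours), Lima crew→Central site (17 hours), Kilo crew→East site (17 hours) — total 17+15+17+17 = 66 hours.
Row-greedy (each crew in turn takes its cheapest remaining site) gives 76 hours, worse by 10.
Swapping Lima crew↔Alpha crew (Lima crew→Harbor site 18 hours, Alpha crew→Central site 34 hours) adds 18.
Checked against all permutations: 66 hours is optimal.

Minimum total: 66 hours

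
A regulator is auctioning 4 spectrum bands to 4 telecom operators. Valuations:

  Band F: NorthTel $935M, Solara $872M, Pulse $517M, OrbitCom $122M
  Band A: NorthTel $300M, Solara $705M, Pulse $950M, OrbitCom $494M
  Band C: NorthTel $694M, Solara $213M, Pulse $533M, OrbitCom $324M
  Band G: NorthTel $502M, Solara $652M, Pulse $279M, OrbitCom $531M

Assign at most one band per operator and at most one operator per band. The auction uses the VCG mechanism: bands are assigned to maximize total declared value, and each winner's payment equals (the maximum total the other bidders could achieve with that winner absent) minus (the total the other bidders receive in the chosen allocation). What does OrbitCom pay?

Efficient allocation: NorthTel→Band C ($694M), Solara→Band F ($872M), Pulse→Band A ($950M), OrbitCom→Band G ($531M); total welfare W = $3047M.
OrbitCom receives Band G at value $531M, so the others get W − 531 = $2516M.
Without OrbitCom: best allocation of the remaining 3 bidders over all 4 bands is NorthTel→Band F ($935M), Solara→Band G ($652M), Pulse→Band A ($950M), total $2537M.
VCG payment = (others' best without OrbitCom) − (others' welfare with OrbitCom) = 2537 − 2516 = $21M.

OrbitCom pays $21M.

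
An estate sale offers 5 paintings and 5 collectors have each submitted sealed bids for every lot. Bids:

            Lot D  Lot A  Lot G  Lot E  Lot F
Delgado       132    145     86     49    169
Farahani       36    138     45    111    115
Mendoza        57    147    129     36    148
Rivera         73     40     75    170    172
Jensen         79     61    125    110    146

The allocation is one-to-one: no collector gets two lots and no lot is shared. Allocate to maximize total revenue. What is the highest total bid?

Optimal: Delgado→Lot D ($132), Farahani→Lot A ($138), Mendoza→Lot G ($129), Rivera→Lot E ($170), Jensen→Lot F ($146) — total 132+138+129+170+146 = $715.
Row-greedy (each collector in turn takes its best remaining lot) gives $685, worse by 30.
Swapping Mendoza↔Rivera (Mendoza→Lot E $36, Rivera→Lot G $75) loses 188.
Every other assignment is strictly worse.

Maximum total: $715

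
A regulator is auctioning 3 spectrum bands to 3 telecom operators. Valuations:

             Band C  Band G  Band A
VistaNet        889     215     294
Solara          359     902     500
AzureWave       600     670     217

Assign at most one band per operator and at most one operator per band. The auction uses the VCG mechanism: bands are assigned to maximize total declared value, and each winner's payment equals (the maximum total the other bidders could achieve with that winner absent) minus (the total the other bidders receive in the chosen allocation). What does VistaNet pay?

VistaNet pays $332M.

Efficient allocation: VistaNet→Band C ($889M), Solara→Band A ($500M), AzureWave→Band G ($670M); total welfare W = $2059M.
VistaNet receives Band C at value $889M, so the others get W − 889 = $1170M.
Without VistaNet: best allocation of the remaining 2 bidders over all 3 bands is Solara→Band G ($902M), AzureWave→Band C ($600M), total $1502M.
VCG payment = (others' best without VistaNet) − (others' welfare with VistaNet) = 1502 − 1170 = $332M.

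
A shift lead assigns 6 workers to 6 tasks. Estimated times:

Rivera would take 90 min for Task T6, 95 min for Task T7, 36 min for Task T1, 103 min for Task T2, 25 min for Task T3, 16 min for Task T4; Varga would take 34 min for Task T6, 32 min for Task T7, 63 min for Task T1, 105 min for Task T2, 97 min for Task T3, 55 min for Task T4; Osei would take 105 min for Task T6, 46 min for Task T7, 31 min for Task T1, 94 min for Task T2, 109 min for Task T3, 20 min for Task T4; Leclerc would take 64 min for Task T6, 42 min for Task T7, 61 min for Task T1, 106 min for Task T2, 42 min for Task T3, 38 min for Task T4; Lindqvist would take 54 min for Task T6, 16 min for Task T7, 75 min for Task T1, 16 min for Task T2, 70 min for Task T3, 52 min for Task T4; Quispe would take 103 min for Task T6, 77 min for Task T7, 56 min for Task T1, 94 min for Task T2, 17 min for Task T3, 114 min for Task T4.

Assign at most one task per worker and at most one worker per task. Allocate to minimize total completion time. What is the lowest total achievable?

Minimum total: 156 min

Optimal: Rivera→Task T4 (16 min), Varga→Task T6 (34 min), Osei→Task T1 (31 min), Leclerc→Task T7 (42 min), Lindqvist→Task T2 (16 min), Quispe→Task T3 (17 min) — total 16+34+31+42+16+17 = 156 min.
Column-greedy (each task in turn goes to its cheapest remaining worker) gives 238 min, worse by 82.
Next-best assignment: Rivera→Task T1, Varga→Task T6, Osei→Task T4, Leclerc→Task T7, Lindqvist→Task T2, Quispe→Task T3 = 165 min.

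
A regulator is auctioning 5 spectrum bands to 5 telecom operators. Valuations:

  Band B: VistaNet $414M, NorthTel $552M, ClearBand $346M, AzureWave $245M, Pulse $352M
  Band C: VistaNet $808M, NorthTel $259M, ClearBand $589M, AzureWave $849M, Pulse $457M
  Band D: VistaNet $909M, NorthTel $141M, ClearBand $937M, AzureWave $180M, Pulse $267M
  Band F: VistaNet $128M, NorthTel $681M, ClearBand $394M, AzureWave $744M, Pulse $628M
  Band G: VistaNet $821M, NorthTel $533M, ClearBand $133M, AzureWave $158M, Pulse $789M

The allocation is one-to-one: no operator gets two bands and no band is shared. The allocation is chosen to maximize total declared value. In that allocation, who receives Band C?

VistaNet receives Band C.

Treat this as an assignment problem: match each operator to one band.
Optimal: VistaNet→Band C ($808M), NorthTel→Band B ($552M), ClearBand→Band D ($937M), AzureWave→Band F ($744M), Pulse→Band G ($789M) — total 808+552+937+744+789 = $3830M.
Max-entry greedy (repeatedly take the single best remaining cell) gives $3640M, worse by 190.
Checked against all permutations: $3830M is optimal.
VistaNet's own top band is Band D ($909M), but forcing VistaNet→Band D and reassigning the rest optimally gives only $3583M — worse by 247.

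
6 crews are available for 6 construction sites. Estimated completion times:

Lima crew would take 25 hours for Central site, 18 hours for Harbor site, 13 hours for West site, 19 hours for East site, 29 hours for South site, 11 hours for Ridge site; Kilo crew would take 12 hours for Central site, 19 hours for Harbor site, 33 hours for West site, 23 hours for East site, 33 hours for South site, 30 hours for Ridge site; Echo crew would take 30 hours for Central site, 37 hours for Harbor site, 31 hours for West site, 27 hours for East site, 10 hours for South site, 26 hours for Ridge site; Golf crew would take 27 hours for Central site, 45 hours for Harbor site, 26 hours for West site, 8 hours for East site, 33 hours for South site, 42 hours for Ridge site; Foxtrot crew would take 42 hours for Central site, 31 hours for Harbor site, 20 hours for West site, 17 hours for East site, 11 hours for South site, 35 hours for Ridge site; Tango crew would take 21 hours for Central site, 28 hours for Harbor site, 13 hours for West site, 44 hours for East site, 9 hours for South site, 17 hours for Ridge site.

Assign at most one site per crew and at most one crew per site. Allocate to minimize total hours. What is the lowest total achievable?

Minimum total: 85 hours

Optimal: Lima crew→Harbor site (18 hours), Kilo crew→Central site (12 hours), Echo crew→South site (10 hours), Golf crew→East site (8 hours), Foxtrot crew→West site (20 hours), Tango crew→Ridge site (17 hours) — total 18+12+10+8+20+17 = 85 hours.
Checked against all permutations: 85 hours is optimal.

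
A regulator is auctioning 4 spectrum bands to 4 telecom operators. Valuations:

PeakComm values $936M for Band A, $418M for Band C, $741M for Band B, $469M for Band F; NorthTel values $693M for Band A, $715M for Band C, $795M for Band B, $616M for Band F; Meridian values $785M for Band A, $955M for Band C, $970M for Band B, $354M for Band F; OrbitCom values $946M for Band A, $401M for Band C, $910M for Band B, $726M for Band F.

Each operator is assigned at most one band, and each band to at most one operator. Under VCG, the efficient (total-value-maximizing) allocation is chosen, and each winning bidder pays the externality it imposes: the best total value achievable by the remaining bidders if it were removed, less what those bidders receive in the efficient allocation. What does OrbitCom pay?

Efficient allocation: PeakComm→Band A ($936M), NorthTel→Band F ($616M), Meridian→Band C ($955M), OrbitCom→Band B ($910M); total welfare W = $3417M.
OrbitCom receives Band B at value $910M, so the others get W − 910 = $2507M.
Without OrbitCom: best allocation of the remaining 3 bidders over all 4 bands is PeakComm→Band A ($936M), NorthTel→Band B ($795M), Meridian→Band C ($955M), total $2686M.
VCG payment = (others' best without OrbitCom) − (others' welfare with OrbitCom) = 2686 − 2507 = $179M.

OrbitCom pays $179M.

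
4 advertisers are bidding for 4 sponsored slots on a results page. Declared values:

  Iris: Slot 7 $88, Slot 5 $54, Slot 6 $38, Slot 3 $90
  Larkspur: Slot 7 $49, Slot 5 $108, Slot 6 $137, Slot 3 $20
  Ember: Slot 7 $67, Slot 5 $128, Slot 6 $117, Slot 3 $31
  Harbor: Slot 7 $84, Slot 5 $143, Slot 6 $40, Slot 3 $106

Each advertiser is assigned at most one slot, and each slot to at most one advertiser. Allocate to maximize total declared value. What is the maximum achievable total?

Max total: $459

This is a one-to-one assignment (maximum-weight bipartite matching).
Optimal: Iris→Slot 7 ($88), Larkspur→Slot 6 ($137), Ember→Slot 5 ($128), Harbor→Slot 3 ($106) — total 88+137+128+106 = $459.
Column-greedy (each slot in turn goes to its best remaining advertiser) gives $399, worse by 60.
Next-best assignment: Iris→Slot 3, Larkspur→Slot 6, Ember→Slot 5, Harbor→Slot 7 = $439.
Swapping Larkspur↔Ember (Larkspur→Slot 5 $108, Ember→Slot 6 $117) loses 40.
Checked against all permutations: $459 is optimal.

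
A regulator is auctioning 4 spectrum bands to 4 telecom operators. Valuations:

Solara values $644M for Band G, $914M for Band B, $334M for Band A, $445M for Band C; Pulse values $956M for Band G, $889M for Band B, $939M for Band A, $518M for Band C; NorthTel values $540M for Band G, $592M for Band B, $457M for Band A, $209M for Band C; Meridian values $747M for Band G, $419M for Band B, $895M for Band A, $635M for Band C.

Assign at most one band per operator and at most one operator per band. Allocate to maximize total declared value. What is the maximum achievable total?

Optimal: Solara→Band B ($914M), Pulse→Band A ($939M), NorthTel→Band G ($540M), Meridian→Band C ($635M) — total 914+939+540+635 = $3028M.
Row-greedy (each operator in turn takes its best remaining band) gives $2962M, worse by 66.
Next-best assignment: Solara→Band B, Pulse→Band G, NorthTel→Band C, Meridian→Band A = $2974M.
Checked against all permutations: $3028M is optimal.

Maximum total: $3028M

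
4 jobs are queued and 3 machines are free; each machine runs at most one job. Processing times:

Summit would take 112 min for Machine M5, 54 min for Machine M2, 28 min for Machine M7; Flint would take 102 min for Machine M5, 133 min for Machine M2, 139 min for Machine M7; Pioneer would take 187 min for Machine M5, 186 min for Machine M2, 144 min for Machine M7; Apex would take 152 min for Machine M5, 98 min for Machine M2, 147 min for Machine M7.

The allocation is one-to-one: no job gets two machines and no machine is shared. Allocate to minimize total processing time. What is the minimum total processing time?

Min total: 228 min

This is a one-to-one assignment (minimum-cost bipartite matching).
Optimal: Flint→Machine M5 (102 min), Apex→Machine M2 (98 min), Summit→Machine M7 (28 min) — total 102+98+28 = 228 min.
Row-greedy (each job in turn takes its cheapest remaining machine) gives 316 min, worse by 88.
Checked against all permutations: 228 min is optimal.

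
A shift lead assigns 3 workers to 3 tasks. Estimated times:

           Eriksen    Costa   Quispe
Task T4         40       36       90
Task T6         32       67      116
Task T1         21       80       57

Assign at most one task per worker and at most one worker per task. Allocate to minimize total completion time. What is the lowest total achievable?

Min total: 125 min

Treat this as an assignment problem: match each worker to one task.
Optimal: Eriksen→Task T6 (32 min), Costa→Task T4 (36 min), Quispe→Task T1 (57 min) — total 32+36+57 = 125 min.
Row-greedy (each worker in turn takes its cheapest remaining task) gives 173 min, worse by 48.
Next-best assignment: Eriksen→Task T4, Costa→Task T6, Quispe→Task T1 = 164 min.
Swapping Eriksen↔Quispe (Eriksen→Task T1 21 min, Quispe→Task T6 116 min) adds 48.
Checked against all permutations: 125 min is optimal.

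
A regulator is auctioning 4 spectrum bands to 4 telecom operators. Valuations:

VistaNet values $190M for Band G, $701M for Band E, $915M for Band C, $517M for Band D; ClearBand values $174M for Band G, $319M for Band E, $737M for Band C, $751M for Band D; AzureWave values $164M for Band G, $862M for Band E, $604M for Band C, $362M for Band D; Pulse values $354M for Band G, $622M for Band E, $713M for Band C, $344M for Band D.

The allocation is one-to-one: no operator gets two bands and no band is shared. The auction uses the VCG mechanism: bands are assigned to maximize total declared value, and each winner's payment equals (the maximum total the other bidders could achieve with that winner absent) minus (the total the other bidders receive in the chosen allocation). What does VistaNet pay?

VistaNet pays $359M.

Efficient allocation: VistaNet→Band C ($915M), ClearBand→Band D ($751M), AzureWave→Band E ($862M), Pulse→Band G ($354M); total welfare W = $2882M.
VistaNet receives Band C at value $915M, so the others get W − 915 = $1967M.
Without VistaNet: best allocation of the remaining 3 bidders over all 4 bands is ClearBand→Band D ($751M), AzureWave→Band E ($862M), Pulse→Band C ($713M), total $2326M.
VCG payment = (others' best without VistaNet) − (others' welfare with VistaNet) = 2326 − 1967 = $359M.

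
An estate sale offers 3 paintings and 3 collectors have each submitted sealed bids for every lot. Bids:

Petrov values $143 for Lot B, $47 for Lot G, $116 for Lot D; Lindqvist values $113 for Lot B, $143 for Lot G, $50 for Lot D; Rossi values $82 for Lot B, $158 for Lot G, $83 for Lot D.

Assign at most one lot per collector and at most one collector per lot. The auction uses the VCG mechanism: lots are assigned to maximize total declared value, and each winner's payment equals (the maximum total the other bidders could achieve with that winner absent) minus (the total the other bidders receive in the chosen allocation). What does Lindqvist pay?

Efficient allocation: Petrov→Lot D ($116), Lindqvist→Lot B ($113), Rossi→Lot G ($158); total welfare W = $387.
Lindqvist receives Lot B at value $113, so the others get W − 113 = $274.
Without Lindqvist: best allocation of the remaining 2 bidders over all 3 lots is Petrov→Lot B ($143), Rossi→Lot G ($158), total $301.
VCG payment = (others' best without Lindqvist) − (others' welfare with Lindqvist) = 301 − 274 = $27.

Lindqvist pays $27.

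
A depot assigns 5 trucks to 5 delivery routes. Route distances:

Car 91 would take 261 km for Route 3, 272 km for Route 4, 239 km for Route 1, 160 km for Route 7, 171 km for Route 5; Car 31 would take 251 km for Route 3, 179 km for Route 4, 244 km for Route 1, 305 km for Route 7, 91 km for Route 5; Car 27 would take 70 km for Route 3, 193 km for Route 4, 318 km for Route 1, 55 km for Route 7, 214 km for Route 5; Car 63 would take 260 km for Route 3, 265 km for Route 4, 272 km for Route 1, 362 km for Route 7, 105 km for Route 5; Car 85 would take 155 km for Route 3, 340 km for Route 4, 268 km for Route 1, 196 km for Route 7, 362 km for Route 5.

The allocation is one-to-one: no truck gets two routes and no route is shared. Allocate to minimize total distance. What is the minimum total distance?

This is a one-to-one assignment (minimum-cost bipartite matching).
Optimal: Car 91→Route 1 (239 km), Car 31→Route 4 (179 km), Car 27→Route 7 (55 km), Car 63→Route 5 (105 km), Car 85→Route 3 (155 km) — total 239+179+55+105+155 = 733 km.
Row-greedy (each truck in turn takes its cheapest remaining route) gives 854 km, worse by 121.
Swapping Car 85↔Car 63 (Car 85→Route 5 362 km, Car 63→Route 3 260 km) adds 362.
No other one-to-one assignment undercuts 733 km.

Min total: 733 km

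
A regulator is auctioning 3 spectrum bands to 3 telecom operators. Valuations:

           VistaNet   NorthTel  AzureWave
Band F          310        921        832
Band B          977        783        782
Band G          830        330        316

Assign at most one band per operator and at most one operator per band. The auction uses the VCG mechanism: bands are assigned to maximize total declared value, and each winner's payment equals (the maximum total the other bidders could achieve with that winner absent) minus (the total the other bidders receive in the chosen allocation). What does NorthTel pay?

Efficient allocation: VistaNet→Band G ($830M), NorthTel→Band F ($921M), AzureWave→Band B ($782M); total welfare W = $2533M.
NorthTel receives Band F at value $921M, so the others get W − 921 = $1612M.
Without NorthTel: best allocation of the remaining 2 bidders over all 3 bands is VistaNet→Band B ($977M), AzureWave→Band F ($832M), total $1809M.
VCG payment = (others' best without NorthTel) − (others' welfare with NorthTel) = 1809 − 1612 = $197M.

NorthTel pays $197M.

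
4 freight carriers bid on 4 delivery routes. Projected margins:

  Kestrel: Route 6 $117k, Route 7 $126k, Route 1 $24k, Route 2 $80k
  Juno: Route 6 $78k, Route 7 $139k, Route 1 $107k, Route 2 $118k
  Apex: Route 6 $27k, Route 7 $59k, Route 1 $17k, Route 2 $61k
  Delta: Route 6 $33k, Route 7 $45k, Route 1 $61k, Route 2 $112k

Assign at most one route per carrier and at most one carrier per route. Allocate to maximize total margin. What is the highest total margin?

Maximum total: $395k

Optimal: Kestrel→Route 6 ($117k), Juno→Route 1 ($107k), Apex→Route 7 ($59k), Delta→Route 2 ($112k) — total 117+107+59+112 = $395k.
Checked against all permutations: $395k is optimal.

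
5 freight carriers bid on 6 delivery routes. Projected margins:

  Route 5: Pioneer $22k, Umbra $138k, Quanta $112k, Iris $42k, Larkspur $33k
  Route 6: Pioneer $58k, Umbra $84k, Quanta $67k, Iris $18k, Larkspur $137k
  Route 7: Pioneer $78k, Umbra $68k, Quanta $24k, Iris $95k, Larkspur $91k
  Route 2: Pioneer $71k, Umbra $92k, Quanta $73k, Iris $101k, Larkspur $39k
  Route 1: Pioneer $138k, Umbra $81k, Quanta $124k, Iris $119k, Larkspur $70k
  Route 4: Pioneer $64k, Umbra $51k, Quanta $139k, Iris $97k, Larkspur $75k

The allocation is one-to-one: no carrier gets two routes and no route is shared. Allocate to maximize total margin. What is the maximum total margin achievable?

Max total: $653k

Treat this as an assignment problem: match each carrier to one route.
Optimal: Pioneer→Route 1 ($138k), Umbra→Route 5 ($138k), Quanta→Route 4 ($139k), Iris→Route 2 ($101k), Larkspur→Route 6 ($137k) — total 138+138+139+101+137 = $653k.
Next-best assignment: Pioneer→Route 1, Umbra→Route 5, Quanta→Route 4, Iris→Route 7, Larkspur→Route 6 = $647k.
Every other assignment is strictly worse.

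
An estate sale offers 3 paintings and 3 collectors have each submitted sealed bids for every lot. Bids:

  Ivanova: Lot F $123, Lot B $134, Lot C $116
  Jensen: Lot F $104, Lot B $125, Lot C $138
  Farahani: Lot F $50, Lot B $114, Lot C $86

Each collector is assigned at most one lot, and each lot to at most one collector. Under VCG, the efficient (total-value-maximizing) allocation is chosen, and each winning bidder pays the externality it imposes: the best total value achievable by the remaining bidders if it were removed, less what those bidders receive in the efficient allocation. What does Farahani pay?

Farahani pays $11.

Efficient allocation: Ivanova→Lot F ($123), Jensen→Lot C ($138), Farahani→Lot B ($114); total welfare W = $375.
Farahani receives Lot B at value $114, so the others get W − 114 = $261.
Without Farahani: best allocation of the remaining 2 bidders over all 3 lots is Ivanova→Lot B ($134), Jensen→Lot C ($138), total $272.
VCG payment = (others' best without Farahani) − (others' welfare with Farahani) = 272 − 261 = $11.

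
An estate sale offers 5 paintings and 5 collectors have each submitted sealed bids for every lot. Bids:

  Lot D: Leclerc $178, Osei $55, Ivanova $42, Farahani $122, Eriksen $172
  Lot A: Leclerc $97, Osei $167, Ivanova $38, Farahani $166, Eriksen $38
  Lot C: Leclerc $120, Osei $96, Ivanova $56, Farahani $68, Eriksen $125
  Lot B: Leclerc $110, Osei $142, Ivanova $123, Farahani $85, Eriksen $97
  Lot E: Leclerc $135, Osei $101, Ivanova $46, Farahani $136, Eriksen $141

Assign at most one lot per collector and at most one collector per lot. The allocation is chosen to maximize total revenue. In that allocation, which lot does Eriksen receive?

Eriksen receives Lot C.

Optimal: Leclerc→Lot D ($178), Osei→Lot A ($167), Ivanova→Lot B ($123), Farahani→Lot E ($136), Eriksen→Lot C ($125) — total 178+167+123+136+125 = $729.
Max-entry greedy (repeatedly take the single best remaining cell) gives $677, worse by 52.
Next-best assignment: Leclerc→Lot C, Osei→Lot A, Ivanova→Lot B, Farahani→Lot E, Eriksen→Lot D = $718.
Swapping Farahani↔Ivanova (Farahani→Lot B $85, Ivanova→Lot E $46) loses 128.
Every other assignment is strictly worse.
Eriksen's own top lot is Lot D ($172), but forcing Eriksen→Lot D and reassigning the rest optimally gives only $718 — worse by 11.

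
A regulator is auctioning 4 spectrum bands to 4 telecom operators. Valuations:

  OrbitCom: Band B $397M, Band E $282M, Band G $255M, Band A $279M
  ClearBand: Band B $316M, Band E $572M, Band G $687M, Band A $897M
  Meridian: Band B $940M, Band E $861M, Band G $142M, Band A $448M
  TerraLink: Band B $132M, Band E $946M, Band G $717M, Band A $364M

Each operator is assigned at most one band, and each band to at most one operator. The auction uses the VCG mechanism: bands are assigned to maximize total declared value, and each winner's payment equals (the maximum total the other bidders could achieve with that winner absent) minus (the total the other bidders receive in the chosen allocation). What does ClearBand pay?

Efficient allocation: OrbitCom→Band G ($255M), ClearBand→Band A ($897M), Meridian→Band B ($940M), TerraLink→Band E ($946M); total welfare W = $3038M.
ClearBand receives Band A at value $897M, so the others get W − 897 = $2141M.
Without ClearBand: best allocation of the remaining 3 bidders over all 4 bands is OrbitCom→Band A ($279M), Meridian→Band B ($940M), TerraLink→Band E ($946M), total $2165M.
VCG payment = (others' best without ClearBand) − (others' welfare with ClearBand) = 2165 − 2141 = $24M.

ClearBand pays $24M.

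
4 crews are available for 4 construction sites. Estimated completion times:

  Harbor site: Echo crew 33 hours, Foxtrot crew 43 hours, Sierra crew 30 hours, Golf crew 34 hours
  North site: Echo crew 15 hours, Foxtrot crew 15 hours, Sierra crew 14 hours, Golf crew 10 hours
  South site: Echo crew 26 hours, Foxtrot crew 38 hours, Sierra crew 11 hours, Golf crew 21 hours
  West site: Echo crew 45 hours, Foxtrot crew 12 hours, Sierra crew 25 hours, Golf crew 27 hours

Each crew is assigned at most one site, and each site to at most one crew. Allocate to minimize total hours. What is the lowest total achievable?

Minimum total: 66 hours

Treat this as an assignment problem: match each crew to one site.
Optimal: Echo crew→Harbor site (33 hours), Foxtrot crew→West site (12 hours), Sierra crew→South site (11 hours), Golf crew→North site (10 hours) — total 33+12+11+10 = 66 hours.
Row-greedy (each crew in turn takes its cheapest remaining site) gives 72 hours, worse by 6.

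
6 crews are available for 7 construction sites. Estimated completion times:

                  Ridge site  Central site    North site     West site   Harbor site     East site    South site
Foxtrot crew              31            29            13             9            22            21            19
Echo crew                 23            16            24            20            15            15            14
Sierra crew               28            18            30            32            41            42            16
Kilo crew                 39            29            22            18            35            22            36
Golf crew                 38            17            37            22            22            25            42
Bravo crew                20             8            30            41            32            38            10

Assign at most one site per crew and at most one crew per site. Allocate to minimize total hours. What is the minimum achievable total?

This is the linear assignment problem.
Optimal: Foxtrot crew→North site (13 hours), Echo crew→East site (15 hours), Sierra crew→South site (16 hours), Kilo crew→West site (18 hours), Golf crew→Harbor site (22 hours), Bravo crew→Central site (8 hours) — total 13+15+16+18+22+8 = 92 hours.

Min total: 92 hours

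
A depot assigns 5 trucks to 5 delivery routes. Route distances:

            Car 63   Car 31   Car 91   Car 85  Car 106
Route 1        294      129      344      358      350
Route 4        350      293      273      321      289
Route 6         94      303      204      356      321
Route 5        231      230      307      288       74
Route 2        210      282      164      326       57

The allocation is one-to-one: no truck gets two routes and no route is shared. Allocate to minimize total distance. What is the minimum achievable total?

Minimum total: 782 km

Optimal: Car 63→Route 6 (94 km), Car 31→Route 1 (129 km), Car 91→Route 2 (164 km), Car 85→Route 4 (321 km), Car 106→Route 5 (74 km) — total 94+129+164+321+74 = 782 km.
Column-greedy (each route in turn goes to its cheapest remaining truck) gives 896 km, worse by 114.
Next-best assignment: Car 63→Route 6, Car 31→Route 1, Car 91→Route 4, Car 85→Route 5, Car 106→Route 2 = 841 km.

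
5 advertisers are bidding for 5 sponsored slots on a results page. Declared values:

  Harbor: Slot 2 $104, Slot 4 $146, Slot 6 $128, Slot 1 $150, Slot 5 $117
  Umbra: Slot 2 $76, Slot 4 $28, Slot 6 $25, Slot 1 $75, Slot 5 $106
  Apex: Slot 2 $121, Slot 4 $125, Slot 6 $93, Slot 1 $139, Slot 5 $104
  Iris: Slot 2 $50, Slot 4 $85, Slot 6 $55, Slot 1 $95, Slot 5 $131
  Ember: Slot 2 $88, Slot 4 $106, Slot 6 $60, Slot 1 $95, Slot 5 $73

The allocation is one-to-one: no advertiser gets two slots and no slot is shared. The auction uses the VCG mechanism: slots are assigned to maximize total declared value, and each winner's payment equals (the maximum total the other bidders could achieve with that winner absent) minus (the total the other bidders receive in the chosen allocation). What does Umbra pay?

Umbra pays $4.

Efficient allocation: Harbor→Slot 6 ($128), Umbra→Slot 2 ($76), Apex→Slot 1 ($139), Iris→Slot 5 ($131), Ember→Slot 4 ($106); total welfare W = $580.
Umbra receives Slot 2 at value $76, so the others get W − 76 = $504.
Without Umbra: best allocation of the remaining 4 bidders over all 5 slots is Harbor→Slot 1 ($150), Apex→Slot 2 ($121), Iris→Slot 5 ($131), Ember→Slot 4 ($106), total $508.
VCG payment = (others' best without Umbra) − (others' welfare with Umbra) = 508 − 504 = $4.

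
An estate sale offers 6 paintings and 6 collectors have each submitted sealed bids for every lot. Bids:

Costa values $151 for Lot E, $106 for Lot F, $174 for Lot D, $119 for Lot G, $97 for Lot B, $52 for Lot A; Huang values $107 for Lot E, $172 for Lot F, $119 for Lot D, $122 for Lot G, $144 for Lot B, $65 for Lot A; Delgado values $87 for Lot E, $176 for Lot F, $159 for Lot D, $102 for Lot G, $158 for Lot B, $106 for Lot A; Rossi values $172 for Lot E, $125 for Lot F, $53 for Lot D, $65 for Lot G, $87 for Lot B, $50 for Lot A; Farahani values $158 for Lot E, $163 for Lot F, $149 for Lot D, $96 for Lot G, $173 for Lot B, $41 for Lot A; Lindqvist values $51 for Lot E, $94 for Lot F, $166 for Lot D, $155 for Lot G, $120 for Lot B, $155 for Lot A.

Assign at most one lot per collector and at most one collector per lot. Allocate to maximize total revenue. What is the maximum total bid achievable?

Optimal: Costa→Lot D ($174), Huang→Lot G ($122), Delgado→Lot F ($176), Rossi→Lot E ($172), Farahani→Lot B ($173), Lindqvist→Lot A ($155) — total 174+122+176+172+173+155 = $972.

Maximum total: $972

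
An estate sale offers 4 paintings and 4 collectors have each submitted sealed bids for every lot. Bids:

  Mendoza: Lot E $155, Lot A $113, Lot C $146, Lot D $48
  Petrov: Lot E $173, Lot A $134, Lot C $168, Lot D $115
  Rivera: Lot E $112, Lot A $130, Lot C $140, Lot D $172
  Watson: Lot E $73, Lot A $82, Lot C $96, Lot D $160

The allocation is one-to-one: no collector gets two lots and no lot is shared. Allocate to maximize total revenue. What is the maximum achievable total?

Maximum total: $613

Optimal: Mendoza→Lot E ($155), Petrov→Lot C ($168), Rivera→Lot A ($130), Watson→Lot D ($160) — total 155+168+130+160 = $613.
Column-greedy (each lot in turn goes to its best remaining collector) gives $609, worse by 4.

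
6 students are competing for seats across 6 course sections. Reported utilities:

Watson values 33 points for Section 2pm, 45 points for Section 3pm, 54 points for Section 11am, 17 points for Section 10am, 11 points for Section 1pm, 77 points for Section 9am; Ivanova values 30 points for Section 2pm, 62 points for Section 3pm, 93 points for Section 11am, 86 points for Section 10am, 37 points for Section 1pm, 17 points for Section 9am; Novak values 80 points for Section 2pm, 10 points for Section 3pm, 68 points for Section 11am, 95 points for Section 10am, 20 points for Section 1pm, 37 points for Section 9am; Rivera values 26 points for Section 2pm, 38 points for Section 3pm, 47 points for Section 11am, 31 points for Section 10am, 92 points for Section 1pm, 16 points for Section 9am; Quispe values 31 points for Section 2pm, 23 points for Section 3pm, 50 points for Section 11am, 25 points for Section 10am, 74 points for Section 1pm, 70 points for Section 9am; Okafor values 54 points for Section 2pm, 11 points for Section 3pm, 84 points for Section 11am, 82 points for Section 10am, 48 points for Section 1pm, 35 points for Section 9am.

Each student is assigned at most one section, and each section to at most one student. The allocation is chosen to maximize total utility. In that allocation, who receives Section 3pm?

Optimal: Watson→Section 3pm (45 points), Ivanova→Section 11am (93 points), Novak→Section 2pm (80 points), Rivera→Section 1pm (92 points), Quispe→Section 9am (70 points), Okafor→Section 10am (82 points) — total 45+93+80+92+70+82 = 462 points.
Column-greedy (each section in turn goes to its best remaining student) gives 408 points, worse by 54.
Every other assignment is strictly worse.
Watson's own top section is Section 9am (77 points), but forcing Watson→Section 9am and reassigning the rest optimally gives only 447 points — worse by 15.

Watson receives Section 3pm.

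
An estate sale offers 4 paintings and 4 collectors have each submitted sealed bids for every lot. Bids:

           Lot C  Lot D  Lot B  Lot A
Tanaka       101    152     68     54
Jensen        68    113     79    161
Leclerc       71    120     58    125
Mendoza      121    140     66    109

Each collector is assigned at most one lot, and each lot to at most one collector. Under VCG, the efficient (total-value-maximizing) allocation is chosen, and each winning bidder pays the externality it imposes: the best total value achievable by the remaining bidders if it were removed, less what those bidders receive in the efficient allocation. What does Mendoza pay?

Mendoza pays $13.

Efficient allocation: Tanaka→Lot D ($152), Jensen→Lot A ($161), Leclerc→Lot B ($58), Mendoza→Lot C ($121); total welfare W = $492.
Mendoza receives Lot C at value $121, so the others get W − 121 = $371.
Without Mendoza: best allocation of the remaining 3 bidders over all 4 lots is Tanaka→Lot D ($152), Jensen→Lot A ($161), Leclerc→Lot C ($71), total $384.
VCG payment = (others' best without Mendoza) − (others' welfare with Mendoza) = 384 − 371 = $13.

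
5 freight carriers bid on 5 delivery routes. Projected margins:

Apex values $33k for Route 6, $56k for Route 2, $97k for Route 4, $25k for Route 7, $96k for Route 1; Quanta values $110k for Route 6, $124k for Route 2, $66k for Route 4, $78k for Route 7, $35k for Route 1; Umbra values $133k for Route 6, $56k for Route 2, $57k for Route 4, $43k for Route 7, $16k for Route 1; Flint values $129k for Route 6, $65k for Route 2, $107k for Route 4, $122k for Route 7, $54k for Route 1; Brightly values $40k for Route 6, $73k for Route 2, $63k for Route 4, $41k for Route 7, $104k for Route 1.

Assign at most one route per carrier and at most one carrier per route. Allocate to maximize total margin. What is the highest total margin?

Treat this as an assignment problem: match each carrier to one route.
Optimal: Apex→Route 4 ($97k), Quanta→Route 2 ($124k), Umbra→Route 6 ($133k), Flint→Route 7 ($122k), Brightly→Route 1 ($104k) — total 97+124+133+122+104 = $580k.
Column-greedy (each route in turn goes to its best remaining carrier) gives $501k, worse by 79.
Next-best assignment: Apex→Route 1, Quanta→Route 2, Umbra→Route 6, Flint→Route 7, Brightly→Route 4 = $538k.
No other one-to-one assignment exceeds $580k.

Max total: $580k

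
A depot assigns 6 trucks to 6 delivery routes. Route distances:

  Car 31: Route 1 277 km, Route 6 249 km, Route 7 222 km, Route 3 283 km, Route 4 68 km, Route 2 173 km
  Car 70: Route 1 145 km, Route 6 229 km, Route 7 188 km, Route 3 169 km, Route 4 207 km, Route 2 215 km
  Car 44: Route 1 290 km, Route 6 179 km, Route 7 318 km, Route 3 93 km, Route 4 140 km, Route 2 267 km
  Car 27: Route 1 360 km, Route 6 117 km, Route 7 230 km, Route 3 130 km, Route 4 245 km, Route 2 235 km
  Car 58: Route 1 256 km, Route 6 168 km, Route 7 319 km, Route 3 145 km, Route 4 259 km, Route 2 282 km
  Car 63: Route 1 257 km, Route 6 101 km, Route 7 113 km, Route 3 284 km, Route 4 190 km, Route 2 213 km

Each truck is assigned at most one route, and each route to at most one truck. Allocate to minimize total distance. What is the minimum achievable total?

This is a one-to-one assignment (minimum-cost bipartite matching).
Optimal: Car 31→Route 4 (68 km), Car 70→Route 1 (145 km), Car 44→Route 3 (93 km), Car 27→Route 6 (117 km), Car 58→Route 2 (282 km), Car 63→Route 7 (113 km) — total 68+145+93+117+282+113 = 818 km.
Min-entry greedy (repeatedly take the single cheapest remaining cell) gives 919 km, worse by 101.
Next-best assignment: Car 31→Route 4, Car 70→Route 1, Car 44→Route 3, Car 27→Route 2, Car 58→Route 6, Car 63→Route 7 = 822 km.

Minimum total: 818 km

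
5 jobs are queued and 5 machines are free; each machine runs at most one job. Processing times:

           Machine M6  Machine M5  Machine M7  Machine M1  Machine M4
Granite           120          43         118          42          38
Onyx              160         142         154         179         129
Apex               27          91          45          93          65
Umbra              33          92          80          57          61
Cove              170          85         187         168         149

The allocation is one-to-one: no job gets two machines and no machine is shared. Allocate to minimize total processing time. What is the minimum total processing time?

Minimum total: 334 min

Optimal: Granite→Machine M1 (42 min), Onyx→Machine M4 (129 min), Apex→Machine M7 (45 min), Umbra→Machine M6 (33 min), Cove→Machine M5 (85 min) — total 42+129+45+33+85 = 334 min.
Row-greedy (each job in turn takes its cheapest remaining machine) gives 451 min, worse by 117.
No other one-to-one assignment undercuts 334 min.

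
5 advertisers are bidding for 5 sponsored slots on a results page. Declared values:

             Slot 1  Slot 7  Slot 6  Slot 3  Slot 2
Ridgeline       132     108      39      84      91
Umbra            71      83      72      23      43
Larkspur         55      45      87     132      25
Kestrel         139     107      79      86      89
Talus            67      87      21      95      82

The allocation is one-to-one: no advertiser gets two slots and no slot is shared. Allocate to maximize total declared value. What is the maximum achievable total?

Max total: $533

This is the linear assignment problem.
Optimal: Ridgeline→Slot 7 ($108), Umbra→Slot 6 ($72), Larkspur→Slot 3 ($132), Kestrel→Slot 1 ($139), Talus→Slot 2 ($82) — total 108+72+132+139+82 = $533.
Row-greedy (each advertiser in turn takes its best remaining slot) gives $457, worse by 76.
Checked against all permutations: $533 is optimal.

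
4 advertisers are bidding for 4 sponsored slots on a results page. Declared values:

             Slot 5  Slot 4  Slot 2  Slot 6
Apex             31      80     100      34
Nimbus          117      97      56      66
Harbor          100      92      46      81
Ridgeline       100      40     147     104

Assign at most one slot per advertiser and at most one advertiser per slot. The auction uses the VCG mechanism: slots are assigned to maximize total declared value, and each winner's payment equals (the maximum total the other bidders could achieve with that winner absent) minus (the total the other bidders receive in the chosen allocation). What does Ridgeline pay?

Efficient allocation: Apex→Slot 4 ($80), Nimbus→Slot 5 ($117), Harbor→Slot 6 ($81), Ridgeline→Slot 2 ($147); total welfare W = $425.
Ridgeline receives Slot 2 at value $147, so the others get W − 147 = $278.
Without Ridgeline: best allocation of the remaining 3 bidders over all 4 slots is Apex→Slot 2 ($100), Nimbus→Slot 5 ($117), Harbor→Slot 4 ($92), total $309.
VCG payment = (others' best without Ridgeline) − (others' welfare with Ridgeline) = 309 − 278 = $31.

Ridgeline pays $31.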